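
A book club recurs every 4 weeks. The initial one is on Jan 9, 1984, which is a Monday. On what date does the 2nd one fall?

The 2nd occurrence is 1 interval after the first: 1 × 28 = 28 days after Jan 9, 1984.
Jan has 31 days — 22 days to the end of Jan leaves 6.
6 days into Feb → Feb 6, 1984.

Feb 6, 1984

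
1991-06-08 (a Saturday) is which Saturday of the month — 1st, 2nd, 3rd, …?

Day 8 falls in week ⌈8/7⌉ of the month.
Days 1–7 hold the 1st Saturday, 8–14 the 2nd, 15–21 the 3rd, 22–28 the 4th, 29–31 the 5th.
8 is in the range for the 2nd.

2nd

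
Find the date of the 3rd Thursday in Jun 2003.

The first Thursday of Jun 2003 is Jun 5.
The 3rd Thursday is 2 weeks later: 5 + 14 = 19.

Jun 19, 2003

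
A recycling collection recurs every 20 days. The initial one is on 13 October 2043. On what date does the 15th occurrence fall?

19 July 2044

The 15th occurrence is 14 intervals after the first: 14 × 20 = 280 days after 13 October 2043.
October has 31 days — 18 days to the end of October leaves 262.
November has 30 days (232 left).
December has 31 days (201 left).
January has 31 days (170 left).
February has 29 days (141 left).
March has 31 days (110 left).
April has 30 days (80 left).
May has 31 days (49 left).
June has 30 days (19 left).
19 days into July → 19 July 2044.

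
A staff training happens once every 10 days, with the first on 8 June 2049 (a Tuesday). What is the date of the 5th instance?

18 July 2049

The 5th occurrence is 4 intervals after the first: 4 × 10 = 40 days after 8 June 2049.
June has 30 days — 22 days to the end of June leaves 18.
18 days into July → 18 July 2049.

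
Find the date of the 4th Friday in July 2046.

The first Friday of July 2046 is July 6.
The 4th Friday is 3 weeks later: 6 + 21 = 27.

July 27, 2046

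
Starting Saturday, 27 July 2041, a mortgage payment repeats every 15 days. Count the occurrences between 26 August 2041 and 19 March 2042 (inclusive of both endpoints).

14

Occurrences land 15·i days after 27 July 2041 for i = 0, 1, 2, …
26 August 2041 is 30 days after the start; 30 ÷ 15 = 2 remainder 0. First occurrence in the window: #3 on 26 August 2041 (2×15 = 30 days in).
19 March 2042 is 235 days after the start; 235 ÷ 15 = 15 remainder 10. Last occurrence in the window: #16 on 9 March 2042.
Occurrences #3 through #16: 14 in total.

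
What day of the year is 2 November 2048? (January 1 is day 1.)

Days in months before November: 31 + 29 + 31 + 30 + 31 + 30 + 31 + 31 + 30 + 31 = 305.
Plus 2 days into November → day 307.

307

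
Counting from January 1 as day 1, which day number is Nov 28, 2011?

332

Days in months before Nov: 31 + 28 + 31 + 30 + 31 + 30 + 31 + 31 + 30 + 31 = 304.
Plus 28 days into Nov → day 332.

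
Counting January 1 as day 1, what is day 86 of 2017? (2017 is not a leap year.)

27 March 2017

January has 31 days (86 − 31 = 55 remain).
February has 28 days (55 − 28 = 27 remain).
27 into March → March 27.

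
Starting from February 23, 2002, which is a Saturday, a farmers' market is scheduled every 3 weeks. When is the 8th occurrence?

The 8th occurrence is 7 intervals after the first: 7 × 21 = 147 days after February 23, 2002.
February has 28 days — 5 days to the end of February leaves 142.
March has 31 days (111 left).
April has 30 days (81 left).
May has 31 days (50 left).
June has 30 days (20 left).
20 days into July → July 20, 2002.

July 20, 2002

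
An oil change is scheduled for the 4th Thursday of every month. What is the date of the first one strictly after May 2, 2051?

May 25, 2051

May 2051 starts on a Monday; its first Thursday is the 4th, so the 4th Thursday is the 25th — May 25, 2051.
May 25, 2051 is after May 2, 2051, so that is the next one.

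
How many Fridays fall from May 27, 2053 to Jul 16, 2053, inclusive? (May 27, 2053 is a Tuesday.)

7

May 27, 2053 is a Tuesday; the first Friday on or after it is May 30, 2053 (3 days later).
From May 30, 2053 to Jul 16, 2053: 1 + 30 + 16 = 47 days (rest of May, Jun, Jul).
47 ÷ 7 = 6 full weeks with remainder 5, so 6 more Fridays after the first → 7.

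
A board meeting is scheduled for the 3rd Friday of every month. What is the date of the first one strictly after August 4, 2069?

August 16, 2069

August 2069 starts on a Thursday; its first Friday is the 2nd, so the 3rd Friday is the 16th — August 16, 2069.
August 16, 2069 is after August 4, 2069, so that is the next one.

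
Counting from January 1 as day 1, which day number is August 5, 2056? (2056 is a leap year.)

Days in months before August: 31 + 29 + 31 + 30 + 31 + 30 + 31 = 213.
Plus 5 days into August → day 218.

218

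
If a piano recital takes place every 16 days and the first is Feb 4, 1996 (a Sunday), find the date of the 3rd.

Mar 7, 1996

The 3rd occurrence is 2 intervals after the first: 2 × 16 = 32 days after Feb 4, 1996.
Feb has 29 days — 25 days to the end of Feb leaves 7.
7 days into Mar → Mar 7, 1996.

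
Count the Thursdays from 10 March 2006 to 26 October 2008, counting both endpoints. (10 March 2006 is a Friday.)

137

10 March 2006 is a Friday; the first Thursday on or after it is 16 March 2006 (6 days later).
From 16 March 2006 to 26 October 2008: 290 + 365 + 300 = 955 days (rest of 2006, 2007, to 26 October 2008 in 2008).
955 ÷ 7 = 136 full weeks with remainder 3, so 136 more Thursdays after the first → 137.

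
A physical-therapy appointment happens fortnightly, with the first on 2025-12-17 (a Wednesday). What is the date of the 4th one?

The 4th occurrence is 3 intervals after the first: 3 × 14 = 42 days after 2025-12-17.
December has 31 days — 14 days to the end of December leaves 28.
28 days into January → 2026-01-28.

2026-01-28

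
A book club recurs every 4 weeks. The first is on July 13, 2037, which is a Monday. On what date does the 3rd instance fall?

The 3rd occurrence is 2 intervals after the first: 2 × 28 = 56 days after July 13, 2037.
July has 31 days — 18 days to the end of July leaves 38.
August has 31 days (7 left).
7 days into September → September 7, 2037.

September 7, 2037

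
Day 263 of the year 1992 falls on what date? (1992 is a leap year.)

19 September 1992

January has 31 days (263 − 31 = 232 remain).
February has 29 days (232 − 29 = 203 remain).
March has 31 days (203 − 31 = 172 remain).
April has 30 days (172 − 30 = 142 remain).
May has 31 days (142 − 31 = 111 remain).
June has 30 days (111 − 30 = 81 remain).
July has 31 days (81 − 31 = 50 remain).
August has 31 days (50 − 31 = 19 remain).
19 into September → September 19.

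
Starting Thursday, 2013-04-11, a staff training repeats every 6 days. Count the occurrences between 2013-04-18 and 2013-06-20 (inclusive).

10

Occurrences land 6·i days after 2013-04-11 for i = 0, 1, 2, …
2013-04-18 is 7 days after the start; 7 ÷ 6 = 1 remainder 1; since the remainder is 1, round up to i = 2. First occurrence in the window: #3 on 2013-04-23 (2×6 = 12 days in).
2013-06-20 is 70 days after the start; 70 ÷ 6 = 11 remainder 4. Last occurrence in the window: #12 on 2013-06-16.
Occurrences #3 through #12: 10 in total.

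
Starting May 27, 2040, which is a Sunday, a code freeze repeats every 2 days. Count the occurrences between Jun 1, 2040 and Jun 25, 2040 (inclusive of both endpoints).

Occurrences land 2·i days after May 27, 2040 for i = 0, 1, 2, …
Jun 1, 2040 is 5 days after the start; 5 ÷ 2 = 2 remainder 1; since the remainder is 1, round up to i = 3. First occurrence in the window: #4 on Jun 2, 2040 (3×2 = 6 days in).
Jun 25, 2040 is 29 days after the start; 29 ÷ 2 = 14 remainder 1. Last occurrence in the window: #15 on Jun 24, 2040.
Occurrences #4 through #15: 12 in total.

12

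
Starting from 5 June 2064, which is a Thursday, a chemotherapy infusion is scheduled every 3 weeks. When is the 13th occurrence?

12 February 2065

The 13th occurrence is 12 intervals after the first: 12 × 21 = 252 days after 5 June 2064.
June has 30 days — 25 days to the end of June leaves 227.
July has 31 days (196 left).
August has 31 days (165 left).
September has 30 days (135 left).
October has 31 days (104 left).
November has 30 days (74 left).
December has 31 days (43 left).
January has 31 days (12 left).
12 days into February → 12 February 2065.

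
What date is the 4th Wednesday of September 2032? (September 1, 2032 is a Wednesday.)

2032-09-22

September 2032 begins on a Wednesday, so the first Wednesday is September 1.
The 4th Wednesday is 3 weeks later: 1 + 21 = 22.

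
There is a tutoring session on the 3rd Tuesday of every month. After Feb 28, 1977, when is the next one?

Mar 15, 1977

Feb 1977 starts on a Tuesday; its first Tuesday is the 1st, so the 3rd Tuesday is the 15th — Feb 15, 1977.
That is not after Feb 28, 1977, so look at Mar 1977.
Mar 1977 starts on a Tuesday; its first Tuesday is the 1st, so the 3rd Tuesday is the 15th — Mar 15, 1977.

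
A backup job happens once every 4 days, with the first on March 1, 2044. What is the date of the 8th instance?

March 29, 2044

The 8th occurrence is 7 intervals after the first: 7 × 4 = 28 days after March 1, 2044.
28 days later is March 29, 2044.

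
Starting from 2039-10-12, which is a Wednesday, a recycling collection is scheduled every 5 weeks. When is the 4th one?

2040-01-25

The 4th occurrence is 3 intervals after the first: 3 × 35 = 105 days after 2039-10-12.
October has 31 days — 19 days to the end of October leaves 86.
November has 30 days (56 left).
December has 31 days (25 left).
25 days into January → 2040-01-25.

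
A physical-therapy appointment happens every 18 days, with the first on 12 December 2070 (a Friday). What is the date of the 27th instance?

24 March 2072

The 27th occurrence is 26 intervals after the first: 26 × 18 = 468 days after 12 December 2070.
December has 31 days — 19 days to the end of December leaves 449.
2071 has 365 days (84 left).
January has 31 days (53 left).
February has 29 days (24 left).
24 days into March → 24 March 2072.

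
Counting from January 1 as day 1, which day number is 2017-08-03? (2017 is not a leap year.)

Days in months before August: 31 + 28 + 31 + 30 + 31 + 30 + 31 = 212.
Plus 3 days into August → day 215.

215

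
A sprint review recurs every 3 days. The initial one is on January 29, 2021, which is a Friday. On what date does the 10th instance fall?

February 25, 2021

The 10th occurrence is 9 intervals after the first: 9 × 3 = 27 days after January 29, 2021.
January has 31 days — 2 days to the end of January leaves 25.
25 days into February → February 25, 2021.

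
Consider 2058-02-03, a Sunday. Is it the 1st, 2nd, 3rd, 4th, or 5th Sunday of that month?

Day 3 falls in week ⌈3/7⌉ of the month.
Days 1–7 hold the 1st Sunday, 8–14 the 2nd, 15–21 the 3rd, 22–28 the 4th, 29–31 the 5th.
3 is in the range for the 1st.

1st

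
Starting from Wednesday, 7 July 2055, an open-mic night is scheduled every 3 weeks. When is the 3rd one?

The 3rd occurrence is 2 intervals after the first: 2 × 21 = 42 days after 7 July 2055.
July has 31 days — 24 days to the end of July leaves 18.
18 days into August → 18 August 2055.

18 August 2055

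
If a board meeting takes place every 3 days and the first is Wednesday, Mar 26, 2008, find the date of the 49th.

Aug 17, 2008

The 49th occurrence is 48 intervals after the first: 48 × 3 = 144 days after Mar 26, 2008.
Mar has 31 days — 5 days to the end of Mar leaves 139.
Apr has 30 days (109 left).
May has 31 days (78 left).
Jun has 30 days (48 left).
Jul has 31 days (17 left).
17 days into Aug → Aug 17, 2008.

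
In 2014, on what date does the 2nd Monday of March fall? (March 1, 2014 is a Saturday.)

2014-03-10

March 2014 begins on a Saturday, so the first Monday is March 3 (2 days later).
The 2nd Monday is 1 weeks later: 3 + 7 = 10.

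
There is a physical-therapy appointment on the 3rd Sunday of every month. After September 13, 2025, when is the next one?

September 21, 2025

September 2025 starts on a Monday; its first Sunday is the 7th, so the 3rd Sunday is the 21st — September 21, 2025.
September 21, 2025 is after September 13, 2025, so that is the next one.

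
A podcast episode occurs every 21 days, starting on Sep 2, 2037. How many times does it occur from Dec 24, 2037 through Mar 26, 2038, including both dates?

Occurrences land 21·i days after Sep 2, 2037 for i = 0, 1, 2, …
Dec 24, 2037 is 113 days after the start; 113 ÷ 21 = 5 remainder 8; since the remainder is 8, round up to i = 6. First occurrence in the window: #7 on Jan 6, 2038 (6×21 = 126 days in).
Mar 26, 2038 is 205 days after the start; 205 ÷ 21 = 9 remainder 16. Last occurrence in the window: #10 on Mar 10, 2038.
Occurrences #7 through #10: 4 in total.

4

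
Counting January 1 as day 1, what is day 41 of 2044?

10 February 2044

January has 31 days (41 − 31 = 10 remain).
10 into February → February 10.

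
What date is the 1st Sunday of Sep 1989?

Sep 1989 begins on a Friday, so the first Sunday is Sep 3 (2 days later).

Sep 3, 1989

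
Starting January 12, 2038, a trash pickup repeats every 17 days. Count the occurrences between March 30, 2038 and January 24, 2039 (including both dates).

Occurrences land 17·i days after January 12, 2038 for i = 0, 1, 2, …
March 30, 2038 is 77 days after the start; 77 ÷ 17 = 4 remainder 9; since the remainder is 9, round up to i = 5. First occurrence in the window: #6 on April 7, 2038 (5×17 = 85 days in).
January 24, 2039 is 377 days after the start; 377 ÷ 17 = 22 remainder 3. Last occurrence in the window: #23 on January 21, 2039.
Occurrences #6 through #23: 18 in total.

18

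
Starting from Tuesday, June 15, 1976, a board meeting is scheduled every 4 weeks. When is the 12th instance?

The 12th occurrence is 11 intervals after the first: 11 × 28 = 308 days after June 15, 1976.
June has 30 days — 15 days to the end of June leaves 293.
July has 31 days (262 left).
August has 31 days (231 left).
September has 30 days (201 left).
October has 31 days (170 left).
November has 30 days (140 left).
December has 31 days (109 left).
January has 31 days (78 left).
February has 28 days (50 left).
March has 31 days (19 left).
19 days into April → April 19, 1977.

April 19, 1977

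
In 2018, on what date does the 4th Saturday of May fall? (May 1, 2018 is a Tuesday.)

26 May 2018

May 2018 begins on a Tuesday, so the first Saturday is May 5 (4 days later).
The 4th Saturday is 3 weeks later: 5 + 21 = 26.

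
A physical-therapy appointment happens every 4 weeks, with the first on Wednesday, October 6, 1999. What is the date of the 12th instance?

The 12th occurrence is 11 intervals after the first: 11 × 28 = 308 days after October 6, 1999.
October has 31 days — 25 days to the end of October leaves 283.
November has 30 days (253 left).
December has 31 days (222 left).
January has 31 days (191 left).
February has 29 days (162 left).
March has 31 days (131 left).
April has 30 days (101 left).
May has 31 days (70 left).
June has 30 days (40 left).
July has 31 days (9 left).
9 days into August → August 9, 2000.

August 9, 2000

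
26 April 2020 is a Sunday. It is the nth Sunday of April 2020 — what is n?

Day 26 falls in week ⌈26/7⌉ of the month.
Days 1–7 hold the 1st Sunday, 8–14 the 2nd, 15–21 the 3rd, 22–28 the 4th, 29–31 the 5th.
26 is in the range for the 4th.

4th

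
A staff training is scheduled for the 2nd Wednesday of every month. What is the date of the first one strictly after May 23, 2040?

May 2040 starts on a Tuesday; its first Wednesday is the 2nd, so the 2nd Wednesday is the 9th — May 9, 2040.
That is not after May 23, 2040, so look at Jun 2040.
Jun 2040 starts on a Friday; its first Wednesday is the 6th, so the 2nd Wednesday is the 13th — Jun 13, 2040.

Jun 13, 2040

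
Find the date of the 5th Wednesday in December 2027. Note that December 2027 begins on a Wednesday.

29 December 2027

December 2027 begins on a Wednesday, so the first Wednesday is December 1.
The 5th Wednesday is 4 weeks later: 1 + 28 = 29.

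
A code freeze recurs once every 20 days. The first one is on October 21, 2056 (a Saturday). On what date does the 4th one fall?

December 20, 2056

The 4th occurrence is 3 intervals after the first: 3 × 20 = 60 days after October 21, 2056.
October has 31 days — 10 days to the end of October leaves 50.
November has 30 days (20 left).
20 days into December → December 20, 2056.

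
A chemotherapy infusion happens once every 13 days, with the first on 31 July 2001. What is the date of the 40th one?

20 December 2002

The 40th occurrence is 39 intervals after the first: 39 × 13 = 507 days after 31 July 2001.
July has 31 days — 0 days to the end of July leaves 507.
From end of July to end of 2001 is 153 days (354 left).
January has 31 days (323 left).
February has 28 days (295 left).
March has 31 days (264 left).
April has 30 days (234 left).
May has 31 days (203 left).
June has 30 days (173 left).
July has 31 days (142 left).
August has 31 days (111 left).
September has 30 days (81 left).
October has 31 days (50 left).
November has 30 days (20 left).
20 days into December → 20 December 2002.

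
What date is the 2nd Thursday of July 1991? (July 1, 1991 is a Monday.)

July 1991 begins on a Monday, so the first Thursday is July 4 (3 days later).
The 2nd Thursday is 1 weeks later: 4 + 7 = 11.

1991-07-11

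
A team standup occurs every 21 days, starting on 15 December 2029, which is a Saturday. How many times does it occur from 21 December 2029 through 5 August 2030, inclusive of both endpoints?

11

Occurrences land 21·i days after 15 December 2029 for i = 0, 1, 2, …
21 December 2029 is 6 days after the start; 6 ÷ 21 = 0 remainder 6; since the remainder is 6, round up to i = 1. First occurrence in the window: #2 on 5 January 2030 (1×21 = 21 days in).
5 August 2030 is 233 days after the start; 233 ÷ 21 = 11 remainder 2. Last occurrence in the window: #12 on 3 August 2030.
Occurrences #2 through #12: 11 in total.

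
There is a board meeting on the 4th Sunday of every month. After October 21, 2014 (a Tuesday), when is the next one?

October 2014 starts on a Wednesday; its first Sunday is the 5th, so the 4th Sunday is the 26th — October 26, 2014.
October 26, 2014 is after October 21, 2014, so that is the next one.

October 26, 2014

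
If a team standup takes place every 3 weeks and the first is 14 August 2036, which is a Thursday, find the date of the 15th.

4 June 2037

The 15th occurrence is 14 intervals after the first: 14 × 21 = 294 days after 14 August 2036.
August has 31 days — 17 days to the end of August leaves 277.
September has 30 days (247 left).
October has 31 days (216 left).
November has 30 days (186 left).
December has 31 days (155 left).
January has 31 days (124 left).
February has 28 days (96 left).
March has 31 days (65 left).
April has 30 days (35 left).
May has 31 days (4 left).
4 days into June → 4 June 2037.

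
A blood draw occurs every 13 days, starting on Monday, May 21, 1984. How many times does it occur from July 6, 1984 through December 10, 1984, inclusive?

Occurrences land 13·i days after May 21, 1984 for i = 0, 1, 2, …
July 6, 1984 is 46 days after the start; 46 ÷ 13 = 3 remainder 7; since the remainder is 7, round up to i = 4. First occurrence in the window: #5 on July 12, 1984 (4×13 = 52 days in).
December 10, 1984 is 203 days after the start; 203 ÷ 13 = 15 remainder 8. Last occurrence in the window: #16 on December 2, 1984.
Occurrences #5 through #16: 12 in total.

12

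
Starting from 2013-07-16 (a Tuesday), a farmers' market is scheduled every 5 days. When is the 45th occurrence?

2014-02-21

The 45th occurrence is 44 intervals after the first: 44 × 5 = 220 days after 2013-07-16.
July has 31 days — 15 days to the end of July leaves 205.
August has 31 days (174 left).
September has 30 days (144 left).
October has 31 days (113 left).
November has 30 days (83 left).
December has 31 days (52 left).
January has 31 days (21 left).
21 days into February → 2014-02-21.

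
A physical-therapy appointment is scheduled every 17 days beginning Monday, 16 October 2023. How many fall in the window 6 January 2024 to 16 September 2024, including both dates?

15

Occurrences land 17·i days after 16 October 2023 for i = 0, 1, 2, …
6 January 2024 is 82 days after the start; 82 ÷ 17 = 4 remainder 14; since the remainder is 14, round up to i = 5. First occurrence in the window: #6 on 9 January 2024 (5×17 = 85 days in).
16 September 2024 is 336 days after the start; 336 ÷ 17 = 19 remainder 13. Last occurrence in the window: #20 on 3 September 2024.
Occurrences #6 through #20: 15 in total.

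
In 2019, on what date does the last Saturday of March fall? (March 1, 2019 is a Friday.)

March 2019 begins on a Friday, so the first Saturday is March 2 (1 day later).
March 2019 has 31 days. Adding weeks: 2, 9, 16, 23, 30 — the last one ≤ 31 is the 30th.

2019-03-30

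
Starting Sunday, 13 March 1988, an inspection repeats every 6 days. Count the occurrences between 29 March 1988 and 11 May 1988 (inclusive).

7

Occurrences land 6·i days after 13 March 1988 for i = 0, 1, 2, …
29 March 1988 is 16 days after the start; 16 ÷ 6 = 2 remainder 4; since the remainder is 4, round up to i = 3. First occurrence in the window: #4 on 31 March 1988 (3×6 = 18 days in).
11 May 1988 is 59 days after the start; 59 ÷ 6 = 9 remainder 5. Last occurrence in the window: #10 on 6 May 1988.
Occurrences #4 through #10: 7 in total.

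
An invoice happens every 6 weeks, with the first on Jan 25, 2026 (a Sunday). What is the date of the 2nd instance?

Mar 8, 2026

The 2nd occurrence is 1 interval after the first: 1 × 42 = 42 days after Jan 25, 2026.
Jan has 31 days — 6 days to the end of Jan leaves 36.
Feb has 28 days (8 left).
8 days into Mar → Mar 8, 2026.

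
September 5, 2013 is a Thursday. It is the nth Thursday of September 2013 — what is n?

Day 5 falls in week ⌈5/7⌉ of the month.
Days 1–7 hold the 1st Thursday, 8–14 the 2nd, 15–21 the 3rd, 22–28 the 4th, 29–31 the 5th.
5 is in the range for the 1st.

1st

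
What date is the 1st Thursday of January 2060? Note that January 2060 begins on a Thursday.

2060-01-01

January 2060 begins on a Thursday, so the first Thursday is January 1.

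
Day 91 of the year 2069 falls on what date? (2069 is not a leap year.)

January has 31 days (91 − 31 = 60 remain).
February has 28 days (60 − 28 = 32 remain).
March has 31 days (32 − 31 = 1 remain).
1 into April → April 1.

April 1, 2069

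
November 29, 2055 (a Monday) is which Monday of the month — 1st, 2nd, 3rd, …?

5th

Day 29 falls in week ⌈29/7⌉ of the month.
Days 1–7 hold the 1st Monday, 8–14 the 2nd, 15–21 the 3rd, 22–28 the 4th, 29–31 the 5th.
29 is in the range for the 5th.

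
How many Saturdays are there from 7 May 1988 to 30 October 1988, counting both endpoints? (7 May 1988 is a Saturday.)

26

7 May 1988 is a Saturday; the first Saturday on or after it is 7 May 1988.
From 7 May 1988 to 30 October 1988: 24 + 30 + 31 + 31 + 30 + 30 = 176 days (rest of May, June, July, August, September, October).
176 ÷ 7 = 25 full weeks with remainder 1, so 25 more Saturdays after the first → 26.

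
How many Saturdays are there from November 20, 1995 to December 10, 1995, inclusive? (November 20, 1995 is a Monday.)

3

November 20, 1995 is a Monday; the first Saturday on or after it is November 25, 1995 (5 days later).
From November 25, 1995 to December 10, 1995: 5 + 10 = 15 days (rest of November, December).
15 ÷ 7 = 2 full weeks with remainder 1, so 2 more Saturdays after the first → 3.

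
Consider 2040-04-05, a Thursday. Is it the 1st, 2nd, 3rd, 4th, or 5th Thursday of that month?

Day 5 falls in week ⌈5/7⌉ of the month.
Days 1–7 hold the 1st Thursday, 8–14 the 2nd, 15–21 the 3rd, 22–28 the 4th, 29–31 the 5th.
5 is in the range for the 1st.

1st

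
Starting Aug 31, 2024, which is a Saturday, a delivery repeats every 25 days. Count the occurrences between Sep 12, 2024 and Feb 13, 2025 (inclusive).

6

Occurrences land 25·i days after Aug 31, 2024 for i = 0, 1, 2, …
Sep 12, 2024 is 12 days after the start; 12 ÷ 25 = 0 remainder 12; since the remainder is 12, round up to i = 1. First occurrence in the window: #2 on Sep 25, 2024 (1×25 = 25 days in).
Feb 13, 2025 is 166 days after the start; 166 ÷ 25 = 6 remainder 16. Last occurrence in the window: #7 on Jan 28, 2025.
Occurrences #2 through #7: 6 in total.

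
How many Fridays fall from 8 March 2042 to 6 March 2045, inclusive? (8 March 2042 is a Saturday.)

8 March 2042 is a Saturday; the first Friday on or after it is 14 March 2042 (6 days later).
From 14 March 2042 to 6 March 2045: 292 + 365 + 366 + 65 = 1088 days (rest of 2042, 2043, 2044, to 6 March 2045 in 2045).
1088 ÷ 7 = 155 full weeks with remainder 3, so 155 more Fridays after the first → 156.

156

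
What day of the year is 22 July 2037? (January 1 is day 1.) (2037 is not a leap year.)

203

Days in months before July: 31 + 28 + 31 + 30 + 31 + 30 = 181.
Plus 22 days into July → day 203.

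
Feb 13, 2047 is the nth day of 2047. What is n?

44

Days in months before Feb: 31 = 31.
Plus 13 days into Feb → day 44.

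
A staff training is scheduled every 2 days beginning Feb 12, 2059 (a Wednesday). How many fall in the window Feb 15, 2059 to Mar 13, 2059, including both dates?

Occurrences land 2·i days after Feb 12, 2059 for i = 0, 1, 2, …
Feb 15, 2059 is 3 days after the start; 3 ÷ 2 = 1 remainder 1; since the remainder is 1, round up to i = 2. First occurrence in the window: #3 on Feb 16, 2059 (2×2 = 4 days in).
Mar 13, 2059 is 29 days after the start; 29 ÷ 2 = 14 remainder 1. Last occurrence in the window: #15 on Mar 12, 2059.
Occurrences #3 through #15: 13 in total.

13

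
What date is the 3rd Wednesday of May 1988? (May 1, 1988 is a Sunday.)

May 1988 begins on a Sunday, so the first Wednesday is May 4 (3 days later).
The 3rd Wednesday is 2 weeks later: 4 + 14 = 18.

May 18, 1988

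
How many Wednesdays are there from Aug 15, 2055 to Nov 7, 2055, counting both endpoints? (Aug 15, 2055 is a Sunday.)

12

Aug 15, 2055 is a Sunday; the first Wednesday on or after it is Aug 18, 2055 (3 days later).
From Aug 18, 2055 to Nov 7, 2055: 13 + 30 + 31 + 7 = 81 days (rest of Aug, Sep, Oct, Nov).
81 ÷ 7 = 11 full weeks with remainder 4, so 11 more Wednesdays after the first → 12.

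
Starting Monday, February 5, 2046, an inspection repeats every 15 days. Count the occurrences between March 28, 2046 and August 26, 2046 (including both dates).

Occurrences land 15·i days after February 5, 2046 for i = 0, 1, 2, …
March 28, 2046 is 51 days after the start; 51 ÷ 15 = 3 remainder 6; since the remainder is 6, round up to i = 4. First occurrence in the window: #5 on April 6, 2046 (4×15 = 60 days in).
August 26, 2046 is 202 days after the start; 202 ÷ 15 = 13 remainder 7. Last occurrence in the window: #14 on August 19, 2046.
Occurrences #5 through #14: 10 in total.

10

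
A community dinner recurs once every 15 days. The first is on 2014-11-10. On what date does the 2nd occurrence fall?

The 2nd occurrence is 1 interval after the first: 1 × 15 = 15 days after 2014-11-10.
15 days later is 2014-11-25.

2014-11-25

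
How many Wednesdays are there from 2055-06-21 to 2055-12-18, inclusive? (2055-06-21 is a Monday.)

26

2055-06-21 is a Monday; the first Wednesday on or after it is 2055-06-23 (2 days later).
From 2055-06-23 to 2055-12-18: 7 + 31 + 31 + 30 + 31 + 30 + 18 = 178 days (rest of June, July, August, September, October, November, December).
178 ÷ 7 = 25 full weeks with remainder 3, so 25 more Wednesdays after the first → 26.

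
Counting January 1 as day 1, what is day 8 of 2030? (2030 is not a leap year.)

Jan 8, 2030

8 into Jan → Jan 8.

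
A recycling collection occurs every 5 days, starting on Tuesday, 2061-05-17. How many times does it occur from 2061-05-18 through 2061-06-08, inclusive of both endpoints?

Occurrences land 5·i days after 2061-05-17 for i = 0, 1, 2, …
2061-05-18 is 1 day after the start; 1 ÷ 5 = 0 remainder 1; since the remainder is 1, round up to i = 1. First occurrence in the window: #2 on 2061-05-22 (1×5 = 5 days in).
2061-06-08 is 22 days after the start; 22 ÷ 5 = 4 remainder 2. Last occurrence in the window: #5 on 2061-06-06.
Occurrences #2 through #5: 4 in total.

4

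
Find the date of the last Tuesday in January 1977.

The first Tuesday of January 1977 is January 4.
January 1977 has 31 days. Adding weeks: 4, 11, 18, 25 — the last one ≤ 31 is the 25th.

1977-01-25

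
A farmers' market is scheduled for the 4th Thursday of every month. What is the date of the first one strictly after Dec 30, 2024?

Jan 23, 2025

Dec 2024 starts on a Sunday; its first Thursday is the 5th, so the 4th Thursday is the 26th — Dec 26, 2024.
That is not after Dec 30, 2024, so look at Jan 2025.
Jan 2025 starts on a Wednesday; its first Thursday is the 2nd, so the 4th Thursday is the 23rd — Jan 23, 2025.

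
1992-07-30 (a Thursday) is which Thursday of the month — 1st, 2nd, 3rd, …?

5th

Day 30 falls in week ⌈30/7⌉ of the month.
Days 1–7 hold the 1st Thursday, 8–14 the 2nd, 15–21 the 3rd, 22–28 the 4th, 29–31 the 5th.
30 is in the range for the 5th.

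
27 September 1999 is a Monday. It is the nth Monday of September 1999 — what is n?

Day 27 falls in week ⌈27/7⌉ of the month.
Days 1–7 hold the 1st Monday, 8–14 the 2nd, 15–21 the 3rd, 22–28 the 4th, 29–31 the 5th.
27 is in the range for the 4th.

4th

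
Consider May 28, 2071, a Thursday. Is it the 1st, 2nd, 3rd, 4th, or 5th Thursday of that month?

Day 28 falls in week ⌈28/7⌉ of the month.
Days 1–7 hold the 1st Thursday, 8–14 the 2nd, 15–21 the 3rd, 22–28 the 4th, 29–31 the 5th.
28 is in the range for the 4th.

4th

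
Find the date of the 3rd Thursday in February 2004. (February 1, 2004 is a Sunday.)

February 19, 2004

February 2004 begins on a Sunday, so the first Thursday is February 5 (4 days later).
The 3rd Thursday is 2 weeks later: 5 + 14 = 19.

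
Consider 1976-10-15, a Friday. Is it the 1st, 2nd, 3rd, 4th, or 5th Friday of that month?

3rd

Day 15 falls in week ⌈15/7⌉ of the month.
Days 1–7 hold the 1st Friday, 8–14 the 2nd, 15–21 the 3rd, 22–28 the 4th, 29–31 the 5th.
15 is in the range for the 3rd.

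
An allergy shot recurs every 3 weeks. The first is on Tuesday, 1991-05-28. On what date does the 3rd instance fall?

The 3rd occurrence is 2 intervals after the first: 2 × 21 = 42 days after 1991-05-28.
May has 31 days — 3 days to the end of May leaves 39.
June has 30 days (9 left).
9 days into July → 1991-07-09.

1991-07-09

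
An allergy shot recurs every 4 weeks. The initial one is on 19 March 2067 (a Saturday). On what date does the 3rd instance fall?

The 3rd occurrence is 2 intervals after the first: 2 × 28 = 56 days after 19 March 2067.
March has 31 days — 12 days to the end of March leaves 44.
April has 30 days (14 left).
14 days into May → 14 May 2067.

14 May 2067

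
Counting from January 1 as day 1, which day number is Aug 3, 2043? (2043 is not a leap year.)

Days in months before Aug: 31 + 28 + 31 + 30 + 31 + 30 + 31 = 212.
Plus 3 days into Aug → day 215.

215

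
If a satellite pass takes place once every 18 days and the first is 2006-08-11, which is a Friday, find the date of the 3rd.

2006-09-16

The 3rd occurrence is 2 intervals after the first: 2 × 18 = 36 days after 2006-08-11.
August has 31 days — 20 days to the end of August leaves 16.
16 days into September → 2006-09-16.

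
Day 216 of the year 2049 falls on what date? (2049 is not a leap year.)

January has 31 days (216 − 31 = 185 remain).
February has 28 days (185 − 28 = 157 remain).
March has 31 days (157 − 31 = 126 remain).
April has 30 days (126 − 30 = 96 remain).
May has 31 days (96 − 31 = 65 remain).
June has 30 days (65 − 30 = 35 remain).
July has 31 days (35 − 31 = 4 remain).
4 into August → August 4.

2049-08-04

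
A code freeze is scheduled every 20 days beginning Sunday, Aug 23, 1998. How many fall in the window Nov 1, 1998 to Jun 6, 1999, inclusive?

Occurrences land 20·i days after Aug 23, 1998 for i = 0, 1, 2, …
Nov 1, 1998 is 70 days after the start; 70 ÷ 20 = 3 remainder 10; since the remainder is 10, round up to i = 4. First occurrence in the window: #5 on Nov 11, 1998 (4×20 = 80 days in).
Jun 6, 1999 is 287 days after the start; 287 ÷ 20 = 14 remainder 7. Last occurrence in the window: #15 on May 30, 1999.
Occurrences #5 through #15: 11 in total.

11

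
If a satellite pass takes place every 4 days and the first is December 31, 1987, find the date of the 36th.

May 19, 1988

The 36th occurrence is 35 intervals after the first: 35 × 4 = 140 days after December 31, 1987.
December has 31 days — 0 days to the end of December leaves 140.
January has 31 days (109 left).
February has 29 days (80 left).
March has 31 days (49 left).
April has 30 days (19 left).
19 days into May → May 19, 1988.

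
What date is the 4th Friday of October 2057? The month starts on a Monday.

2057-10-26

October 2057 begins on a Monday, so the first Friday is October 5 (4 days later).
The 4th Friday is 3 weeks later: 5 + 21 = 26.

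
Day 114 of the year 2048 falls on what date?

January has 31 days (114 − 31 = 83 remain).
February has 29 days (83 − 29 = 54 remain).
March has 31 days (54 − 31 = 23 remain).
23 into April → April 23.

April 23, 2048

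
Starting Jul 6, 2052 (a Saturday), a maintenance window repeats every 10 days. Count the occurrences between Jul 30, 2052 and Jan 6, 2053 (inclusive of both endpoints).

Occurrences land 10·i days after Jul 6, 2052 for i = 0, 1, 2, …
Jul 30, 2052 is 24 days after the start; 24 ÷ 10 = 2 remainder 4; since the remainder is 4, round up to i = 3. First occurrence in the window: #4 on Aug 5, 2052 (3×10 = 30 days in).
Jan 6, 2053 is 184 days after the start; 184 ÷ 10 = 18 remainder 4. Last occurrence in the window: #19 on Jan 2, 2053.
Occurrences #4 through #19: 16 in total.

16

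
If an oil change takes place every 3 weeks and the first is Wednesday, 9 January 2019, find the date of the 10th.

17 July 2019

The 10th occurrence is 9 intervals after the first: 9 × 21 = 189 days after 9 January 2019.
January has 31 days — 22 days to the end of January leaves 167.
February has 28 days (139 left).
March has 31 days (108 left).
April has 30 days (78 left).
May has 31 days (47 left).
June has 30 days (17 left).
17 days into July → 17 July 2019.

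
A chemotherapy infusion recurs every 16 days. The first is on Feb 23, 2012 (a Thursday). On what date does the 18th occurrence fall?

The 18th occurrence is 17 intervals after the first: 17 × 16 = 272 days after Feb 23, 2012.
Feb has 29 days — 6 days to the end of Feb leaves 266.
Mar has 31 days (235 left).
Apr has 30 days (205 left).
May has 31 days (174 left).
Jun has 30 days (144 left).
Jul has 31 days (113 left).
Aug has 31 days (82 left).
Sep has 30 days (52 left).
Oct has 31 days (21 left).
21 days into Nov → Nov 21, 2012.

Nov 21, 2012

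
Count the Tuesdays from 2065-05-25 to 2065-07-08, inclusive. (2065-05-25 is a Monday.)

2065-05-25 is a Monday; the first Tuesday on or after it is 2065-05-26 (1 day later).
From 2065-05-26 to 2065-07-08: 5 + 30 + 8 = 43 days (rest of May, June, July).
43 ÷ 7 = 6 full weeks with remainder 1, so 6 more Tuesdays after the first → 7.

7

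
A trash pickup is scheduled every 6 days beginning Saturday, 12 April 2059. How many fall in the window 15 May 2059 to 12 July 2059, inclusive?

10

Occurrences land 6·i days after 12 April 2059 for i = 0, 1, 2, …
15 May 2059 is 33 days after the start; 33 ÷ 6 = 5 remainder 3; since the remainder is 3, round up to i = 6. First occurrence in the window: #7 on 18 May 2059 (6×6 = 36 days in).
12 July 2059 is 91 days after the start; 91 ÷ 6 = 15 remainder 1. Last occurrence in the window: #16 on 11 July 2059.
Occurrences #7 through #16: 10 in total.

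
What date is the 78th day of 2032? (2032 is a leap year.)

March 18, 2032

January has 31 days (78 − 31 = 47 remain).
February has 29 days (47 − 29 = 18 remain).
18 into March → March 18.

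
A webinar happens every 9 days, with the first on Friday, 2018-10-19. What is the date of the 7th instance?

2018-12-12

The 7th occurrence is 6 intervals after the first: 6 × 9 = 54 days after 2018-10-19.
October has 31 days — 12 days to the end of October leaves 42.
November has 30 days (12 left).
12 days into December → 2018-12-12.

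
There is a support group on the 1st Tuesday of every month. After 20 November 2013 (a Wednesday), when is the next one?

3 December 2013

November 2013 starts on a Friday, so its 1st Tuesday is 5 November 2013 (4 days in).
That is not after 20 November 2013, so look at December 2013.
December 2013 starts on a Sunday, so its 1st Tuesday is 3 December 2013 (2 days in).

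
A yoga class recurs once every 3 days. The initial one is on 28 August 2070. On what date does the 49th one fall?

19 January 2071

The 49th occurrence is 48 intervals after the first: 48 × 3 = 144 days after 28 August 2070.
August has 31 days — 3 days to the end of August leaves 141.
September has 30 days (111 left).
October has 31 days (80 left).
November has 30 days (50 left).
December has 31 days (19 left).
19 days into January → 19 January 2071.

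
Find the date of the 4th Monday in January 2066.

January 2066 begins on a Friday, so the first Monday is January 4 (3 days later).
The 4th Monday is 3 weeks later: 4 + 21 = 25.

25 January 2066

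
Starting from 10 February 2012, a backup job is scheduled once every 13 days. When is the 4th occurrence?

The 4th occurrence is 3 intervals after the first: 3 × 13 = 39 days after 10 February 2012.
February has 29 days — 19 days to the end of February leaves 20.
20 days into March → 20 March 2012.

20 March 2012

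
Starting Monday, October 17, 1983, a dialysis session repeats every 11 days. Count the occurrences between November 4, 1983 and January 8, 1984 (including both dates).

6

Occurrences land 11·i days after October 17, 1983 for i = 0, 1, 2, …
November 4, 1983 is 18 days after the start; 18 ÷ 11 = 1 remainder 7; since the remainder is 7, round up to i = 2. First occurrence in the window: #3 on November 8, 1983 (2×11 = 22 days in).
January 8, 1984 is 83 days after the start; 83 ÷ 11 = 7 remainder 6. Last occurrence in the window: #8 on January 2, 1984.
Occurrences #3 through #8: 6 in total.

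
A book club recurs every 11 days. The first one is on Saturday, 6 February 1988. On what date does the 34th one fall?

3 February 1989

The 34th occurrence is 33 intervals after the first: 33 × 11 = 363 days after 6 February 1988.
February has 29 days — 23 days to the end of February leaves 340.
March has 31 days (309 left).
April has 30 days (279 left).
May has 31 days (248 left).
June has 30 days (218 left).
July has 31 days (187 left).
August has 31 days (156 left).
September has 30 days (126 left).
October has 31 days (95 left).
November has 30 days (65 left).
December has 31 days (34 left).
January has 31 days (3 left).
3 days into February → 3 February 1989.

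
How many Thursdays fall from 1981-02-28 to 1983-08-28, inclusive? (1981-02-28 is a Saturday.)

130

1981-02-28 is a Saturday; the first Thursday on or after it is 1981-03-05 (5 days later).
From 1981-03-05 to 1983-08-28: 301 + 365 + 240 = 906 days (rest of 1981, 1982, to 1983-08-28 in 1983).
906 ÷ 7 = 129 full weeks with remainder 3, so 129 more Thursdays after the first → 130.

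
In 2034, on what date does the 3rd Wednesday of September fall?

September 2034 begins on a Friday, so the first Wednesday is September 6 (5 days later).
The 3rd Wednesday is 2 weeks later: 6 + 14 = 20.

20 September 2034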